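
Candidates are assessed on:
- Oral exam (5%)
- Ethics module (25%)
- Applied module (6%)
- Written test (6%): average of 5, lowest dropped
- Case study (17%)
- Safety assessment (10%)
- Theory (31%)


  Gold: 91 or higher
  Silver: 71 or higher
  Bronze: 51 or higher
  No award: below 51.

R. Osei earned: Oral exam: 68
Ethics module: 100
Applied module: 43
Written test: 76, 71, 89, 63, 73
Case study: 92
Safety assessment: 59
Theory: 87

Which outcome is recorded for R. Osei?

Written test: drop 63 → average of remaining 4 = 309/4 = 77.25
Weighted total:
  Oral exam 68 × 0.05 = 3.4
  Ethics module 100 × 0.25 = 25
  Applied module 43 × 0.06 = 2.58
  Written test 77.25 × 0.06 = 4.635
  Case study 92 × 0.17 = 15.64
  Safety assessment 59 × 0.1 = 5.9
  Theory 87 × 0.31 = 26.97
Sum = 84.125
84.125 is ≥ 71 and < 91 → Silver

Silver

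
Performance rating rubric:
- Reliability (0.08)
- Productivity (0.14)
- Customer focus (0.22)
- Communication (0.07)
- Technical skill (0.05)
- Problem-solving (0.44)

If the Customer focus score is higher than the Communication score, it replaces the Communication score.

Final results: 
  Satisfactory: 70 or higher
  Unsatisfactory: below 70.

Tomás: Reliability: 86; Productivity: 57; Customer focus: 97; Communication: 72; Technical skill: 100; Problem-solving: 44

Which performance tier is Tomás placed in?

Unsatisfactory

Customer focus (97) > Communication (72), so Communication counts as 97.
Weighted total:
  Reliability 86 × 0.08 = 6.88
  Productivity 57 × 0.14 = 7.98
  Customer focus 97 × 0.22 = 21.34
  Communication 97 × 0.07 = 6.79
  Technical skill 100 × 0.05 = 5
  Problem-solving 44 × 0.44 = 19.36
Sum = 67.35
67.35 < 70 → Unsatisfactory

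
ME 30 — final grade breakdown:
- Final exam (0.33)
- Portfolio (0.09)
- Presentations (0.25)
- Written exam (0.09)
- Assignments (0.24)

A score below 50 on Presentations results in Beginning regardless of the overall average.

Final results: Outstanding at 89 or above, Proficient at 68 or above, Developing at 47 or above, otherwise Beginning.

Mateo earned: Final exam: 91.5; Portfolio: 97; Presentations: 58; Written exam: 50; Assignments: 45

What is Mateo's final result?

Presentations score 58 ≥ 50: minimum met.
Weighted total:
  Final exam 91.5 × 0.33 = 30.195
  Portfolio 97 × 0.09 = 8.73
  Presentations 58 × 0.25 = 14.5
  Written exam 50 × 0.09 = 4.5
  Assignments 45 × 0.24 = 10.8
Sum = 68.725
68.725 is ≥ 68 and < 89 → Proficient

Proficient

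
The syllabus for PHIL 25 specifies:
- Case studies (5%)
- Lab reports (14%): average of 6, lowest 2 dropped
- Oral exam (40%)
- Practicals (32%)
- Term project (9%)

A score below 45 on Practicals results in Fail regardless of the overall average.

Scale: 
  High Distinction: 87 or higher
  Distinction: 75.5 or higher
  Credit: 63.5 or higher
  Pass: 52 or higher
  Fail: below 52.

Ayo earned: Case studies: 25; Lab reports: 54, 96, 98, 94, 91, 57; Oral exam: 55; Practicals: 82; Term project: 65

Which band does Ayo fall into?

Credit

Lab reports: drop 54, 57 → average of remaining 4 = 379/4 = 94.75
Practicals score 82 ≥ 45: minimum met.
Weighted total:
  Case studies 25 × 0.05 = 1.25
  Lab reports 94.75 × 0.14 = 13.265
  Oral exam 55 × 0.4 = 22
  Practicals 82 × 0.32 = 26.24
  Term project 65 × 0.09 = 5.85
Sum = 68.605
68.605 is ≥ 63.5 and < 75.5 → Credit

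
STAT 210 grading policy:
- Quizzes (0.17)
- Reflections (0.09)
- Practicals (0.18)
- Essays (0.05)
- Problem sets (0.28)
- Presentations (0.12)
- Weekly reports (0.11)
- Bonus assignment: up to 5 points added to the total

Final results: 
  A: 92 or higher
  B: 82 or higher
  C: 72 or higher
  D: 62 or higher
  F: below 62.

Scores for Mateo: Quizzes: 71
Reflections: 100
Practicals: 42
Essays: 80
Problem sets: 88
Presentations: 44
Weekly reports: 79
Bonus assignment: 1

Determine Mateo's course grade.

C

Weighted total:
  Quizzes 71 × 0.17 = 12.07
  Reflections 100 × 0.09 = 9
  Practicals 42 × 0.18 = 7.56
  Essays 80 × 0.05 = 4
  Problem sets 88 × 0.28 = 24.64
  Presentations 44 × 0.12 = 5.28
  Weekly reports 79 × 0.11 = 8.69
Sum = 71.24
Bonus assignment: 71.24 + 1 = 72.24
72.24 is ≥ 72 and < 82 → C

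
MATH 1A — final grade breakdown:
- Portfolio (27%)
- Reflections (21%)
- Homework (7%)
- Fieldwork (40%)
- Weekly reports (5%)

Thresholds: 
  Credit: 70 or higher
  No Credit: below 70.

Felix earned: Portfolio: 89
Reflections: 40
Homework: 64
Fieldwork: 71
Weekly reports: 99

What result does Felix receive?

Credit

Weighted total:
  Portfolio 89 × 0.27 = 24.03
  Reflections 40 × 0.21 = 8.4
  Homework 64 × 0.07 = 4.48
  Fieldwork 71 × 0.4 = 28.4
  Weekly reports 99 × 0.05 = 4.95
Sum = 70.26
70.26 ≥ 70 → Credit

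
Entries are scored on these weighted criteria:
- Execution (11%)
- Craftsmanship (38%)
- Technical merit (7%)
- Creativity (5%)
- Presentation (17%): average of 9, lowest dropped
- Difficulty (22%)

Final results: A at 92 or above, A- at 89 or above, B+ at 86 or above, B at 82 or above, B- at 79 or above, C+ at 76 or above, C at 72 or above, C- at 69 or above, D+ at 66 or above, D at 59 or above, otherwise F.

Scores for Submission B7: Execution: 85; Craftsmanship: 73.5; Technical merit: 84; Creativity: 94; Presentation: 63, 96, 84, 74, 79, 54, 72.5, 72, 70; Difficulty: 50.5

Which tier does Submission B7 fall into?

Presentation: drop 54 → average of remaining 8 = 610.5/8 = 76.3125
Weighted total:
  Execution 85 × 0.11 = 9.35
  Craftsmanship 73.5 × 0.38 = 27.93
  Technical merit 84 × 0.07 = 5.88
  Creativity 94 × 0.05 = 4.7
  Presentation 76.3125 × 0.17 = 12.973125
  Difficulty 50.5 × 0.22 = 11.11
Sum = 71.943125
71.943125 is ≥ 69 and < 72 → C-

C-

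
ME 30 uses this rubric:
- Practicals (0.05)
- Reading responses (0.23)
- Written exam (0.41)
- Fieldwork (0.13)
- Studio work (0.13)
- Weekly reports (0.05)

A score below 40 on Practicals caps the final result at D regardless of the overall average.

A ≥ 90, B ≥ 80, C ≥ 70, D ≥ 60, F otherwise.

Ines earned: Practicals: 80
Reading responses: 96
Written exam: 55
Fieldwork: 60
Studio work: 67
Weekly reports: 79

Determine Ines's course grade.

D

Practicals score 80 ≥ 40: minimum met.
Weighted total:
  Practicals 80 × 0.05 = 4
  Reading responses 96 × 0.23 = 22.08
  Written exam 55 × 0.41 = 22.55
  Fieldwork 60 × 0.13 = 7.8
  Studio work 67 × 0.13 = 8.71
  Weekly reports 79 × 0.05 = 3.95
Sum = 69.09
69.09 is ≥ 60 and < 70 → D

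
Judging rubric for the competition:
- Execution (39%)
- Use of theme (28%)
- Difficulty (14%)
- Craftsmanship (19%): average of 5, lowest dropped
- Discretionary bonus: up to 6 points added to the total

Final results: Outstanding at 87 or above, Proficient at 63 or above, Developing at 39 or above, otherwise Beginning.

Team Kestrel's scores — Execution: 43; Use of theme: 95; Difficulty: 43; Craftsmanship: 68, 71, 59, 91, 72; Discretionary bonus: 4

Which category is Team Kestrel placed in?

Proficient

Craftsmanship: drop 59 → average of remaining 4 = 302/4 = 75.5
Weighted total:
  Execution 43 × 0.39 = 16.77
  Use of theme 95 × 0.28 = 26.6
  Difficulty 43 × 0.14 = 6.02
  Craftsmanship 75.5 × 0.19 = 14.345
Sum = 63.735
Discretionary bonus: 63.735 + 4 = 67.735
67.735 is ≥ 63 and < 87 → Proficient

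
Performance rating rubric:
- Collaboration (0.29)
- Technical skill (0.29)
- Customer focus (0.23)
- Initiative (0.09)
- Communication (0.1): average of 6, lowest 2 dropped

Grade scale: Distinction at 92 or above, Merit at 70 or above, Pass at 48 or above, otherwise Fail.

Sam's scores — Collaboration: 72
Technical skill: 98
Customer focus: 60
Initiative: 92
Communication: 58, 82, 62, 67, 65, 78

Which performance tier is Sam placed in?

Communication: drop 58, 62 → average of remaining 4 = 292/4 = 73
Weighted total:
  Collaboration 72 × 0.29 = 20.88
  Technical skill 98 × 0.29 = 28.42
  Customer focus 60 × 0.23 = 13.8
  Initiative 92 × 0.09 = 8.28
  Communication 73 × 0.1 = 7.3
Sum = 78.68
78.68 is ≥ 70 and < 92 → Merit

Merit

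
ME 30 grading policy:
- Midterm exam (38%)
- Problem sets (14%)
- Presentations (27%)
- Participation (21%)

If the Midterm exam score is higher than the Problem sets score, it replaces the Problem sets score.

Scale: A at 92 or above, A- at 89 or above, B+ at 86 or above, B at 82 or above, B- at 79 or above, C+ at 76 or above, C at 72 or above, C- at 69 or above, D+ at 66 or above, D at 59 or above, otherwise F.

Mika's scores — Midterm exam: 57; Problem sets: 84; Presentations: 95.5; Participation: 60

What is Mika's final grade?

Midterm exam (57) ≤ Problem sets (84), so Problem sets stays at 84.
Weighted total:
  Midterm exam 57 × 0.38 = 21.66
  Problem sets 84 × 0.14 = 11.76
  Presentations 95.5 × 0.27 = 25.785
  Participation 60 × 0.21 = 12.6
Sum = 71.805
71.805 is ≥ 69 and < 72 → C-

C-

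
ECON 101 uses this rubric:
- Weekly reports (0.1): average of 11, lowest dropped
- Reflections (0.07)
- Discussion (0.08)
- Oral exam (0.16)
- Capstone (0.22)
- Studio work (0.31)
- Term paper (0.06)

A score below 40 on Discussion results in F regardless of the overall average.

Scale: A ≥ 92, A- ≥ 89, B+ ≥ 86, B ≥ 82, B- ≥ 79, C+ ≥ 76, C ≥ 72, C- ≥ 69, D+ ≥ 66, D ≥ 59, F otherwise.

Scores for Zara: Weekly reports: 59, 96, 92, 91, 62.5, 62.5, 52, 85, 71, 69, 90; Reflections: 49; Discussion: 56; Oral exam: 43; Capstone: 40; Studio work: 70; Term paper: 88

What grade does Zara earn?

F

Weekly reports: drop 52 → average of remaining 10 = 778/10 = 77.8
Discussion score 56 ≥ 40: minimum met.
Weighted total:
  Weekly reports 77.8 × 0.1 = 7.78
  Reflections 49 × 0.07 = 3.43
  Discussion 56 × 0.08 = 4.48
  Oral exam 43 × 0.16 = 6.88
  Capstone 40 × 0.22 = 8.8
  Studio work 70 × 0.31 = 21.7
  Term paper 88 × 0.06 = 5.28
Sum = 58.35
58.35 < 59 → F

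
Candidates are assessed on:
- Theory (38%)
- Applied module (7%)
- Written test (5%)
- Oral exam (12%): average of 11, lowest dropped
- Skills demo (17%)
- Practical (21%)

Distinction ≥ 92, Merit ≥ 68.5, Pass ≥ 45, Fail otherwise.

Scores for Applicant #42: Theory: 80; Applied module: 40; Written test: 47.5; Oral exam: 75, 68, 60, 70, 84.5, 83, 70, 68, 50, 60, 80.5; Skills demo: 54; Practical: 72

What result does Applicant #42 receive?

Merit

Oral exam: drop 50 → average of remaining 10 = 719/10 = 71.9
Weighted total:
  Theory 80 × 0.38 = 30.4
  Applied module 40 × 0.07 = 2.8
  Written test 47.5 × 0.05 = 2.375
  Oral exam 71.9 × 0.12 = 8.628
  Skills demo 54 × 0.17 = 9.18
  Practical 72 × 0.21 = 15.12
Sum = 68.503
68.503 is ≥ 68.5 and < 92 → Merit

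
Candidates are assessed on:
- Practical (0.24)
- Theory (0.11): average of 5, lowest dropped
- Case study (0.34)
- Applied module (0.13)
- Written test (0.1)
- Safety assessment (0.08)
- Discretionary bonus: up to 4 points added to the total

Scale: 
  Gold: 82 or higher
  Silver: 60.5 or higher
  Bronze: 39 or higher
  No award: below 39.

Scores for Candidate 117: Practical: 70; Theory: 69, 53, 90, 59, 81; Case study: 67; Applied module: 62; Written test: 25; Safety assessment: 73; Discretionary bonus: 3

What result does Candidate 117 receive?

Theory: drop 53 → average of remaining 4 = 299/4 = 74.75
Weighted total:
  Practical 70 × 0.24 = 16.8
  Theory 74.75 × 0.11 = 8.2225
  Case study 67 × 0.34 = 22.78
  Applied module 62 × 0.13 = 8.06
  Written test 25 × 0.1 = 2.5
  Safety assessment 73 × 0.08 = 5.84
Sum = 64.2025
Discretionary bonus: 64.2025 + 3 = 67.2025
67.2025 is ≥ 60.5 and < 82 → Silver

Silver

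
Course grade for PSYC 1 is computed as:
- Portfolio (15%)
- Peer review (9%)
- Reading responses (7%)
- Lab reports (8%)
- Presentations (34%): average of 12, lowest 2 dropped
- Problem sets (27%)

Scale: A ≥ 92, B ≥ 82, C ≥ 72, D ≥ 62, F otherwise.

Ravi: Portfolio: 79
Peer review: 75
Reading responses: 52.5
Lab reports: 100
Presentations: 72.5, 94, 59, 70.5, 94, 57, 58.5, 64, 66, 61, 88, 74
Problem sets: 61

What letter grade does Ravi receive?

C

Presentations: drop 57, 58.5 → average of remaining 10 = 743/10 = 74.3
Weighted total:
  Portfolio 79 × 0.15 = 11.85
  Peer review 75 × 0.09 = 6.75
  Reading responses 52.5 × 0.07 = 3.675
  Lab reports 100 × 0.08 = 8
  Presentations 74.3 × 0.34 = 25.262
  Problem sets 61 × 0.27 = 16.47
Sum = 72.007
72.007 is ≥ 72 and < 82 → C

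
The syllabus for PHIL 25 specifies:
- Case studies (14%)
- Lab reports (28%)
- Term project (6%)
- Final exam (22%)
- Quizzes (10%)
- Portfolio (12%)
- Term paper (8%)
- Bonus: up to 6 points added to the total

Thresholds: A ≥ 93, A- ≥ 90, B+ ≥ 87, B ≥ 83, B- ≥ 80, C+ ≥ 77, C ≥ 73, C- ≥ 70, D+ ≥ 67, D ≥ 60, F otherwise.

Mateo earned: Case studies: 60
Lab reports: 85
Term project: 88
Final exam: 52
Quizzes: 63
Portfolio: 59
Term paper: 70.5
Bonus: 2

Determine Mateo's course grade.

D+

Weighted total:
  Case studies 60 × 0.14 = 8.4
  Lab reports 85 × 0.28 = 23.8
  Term project 88 × 0.06 = 5.28
  Final exam 52 × 0.22 = 11.44
  Quizzes 63 × 0.1 = 6.3
  Portfolio 59 × 0.12 = 7.08
  Term paper 70.5 × 0.08 = 5.64
Sum = 67.94
Bonus: 67.94 + 2 = 69.94
69.94 is ≥ 67 and < 70 → D+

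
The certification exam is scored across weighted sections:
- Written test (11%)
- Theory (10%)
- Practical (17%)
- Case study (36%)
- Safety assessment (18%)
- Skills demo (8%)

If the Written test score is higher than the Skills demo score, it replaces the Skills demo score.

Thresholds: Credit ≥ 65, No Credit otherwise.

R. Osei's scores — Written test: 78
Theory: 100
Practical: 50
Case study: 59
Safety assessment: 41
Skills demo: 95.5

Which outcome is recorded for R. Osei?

No Credit

Written test (78) ≤ Skills demo (95.5), so Skills demo stays at 95.5.
Weighted total:
  Written test 78 × 0.11 = 8.58
  Theory 100 × 0.1 = 10
  Practical 50 × 0.17 = 8.5
  Case study 59 × 0.36 = 21.24
  Safety assessment 41 × 0.18 = 7.38
  Skills demo 95.5 × 0.08 = 7.64
Sum = 63.34
63.34 < 65 → No Credit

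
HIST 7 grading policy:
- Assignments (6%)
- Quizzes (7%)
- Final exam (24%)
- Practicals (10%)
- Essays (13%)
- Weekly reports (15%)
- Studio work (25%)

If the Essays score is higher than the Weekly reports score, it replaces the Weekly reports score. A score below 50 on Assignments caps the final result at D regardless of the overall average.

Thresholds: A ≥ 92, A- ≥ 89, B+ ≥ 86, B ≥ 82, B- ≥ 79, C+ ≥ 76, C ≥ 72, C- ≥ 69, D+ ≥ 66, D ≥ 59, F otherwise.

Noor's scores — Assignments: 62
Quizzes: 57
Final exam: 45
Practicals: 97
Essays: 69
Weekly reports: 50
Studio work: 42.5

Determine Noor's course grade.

Essays (69) > Weekly reports (50), so Weekly reports counts as 69.
Assignments score 62 ≥ 50: minimum met.
Weighted total:
  Assignments 62 × 0.06 = 3.72
  Quizzes 57 × 0.07 = 3.99
  Final exam 45 × 0.24 = 10.8
  Practicals 97 × 0.1 = 9.7
  Essays 69 × 0.13 = 8.97
  Weekly reports 69 × 0.15 = 10.35
  Studio work 42.5 × 0.25 = 10.625
Sum = 58.155
58.155 < 59 → F

F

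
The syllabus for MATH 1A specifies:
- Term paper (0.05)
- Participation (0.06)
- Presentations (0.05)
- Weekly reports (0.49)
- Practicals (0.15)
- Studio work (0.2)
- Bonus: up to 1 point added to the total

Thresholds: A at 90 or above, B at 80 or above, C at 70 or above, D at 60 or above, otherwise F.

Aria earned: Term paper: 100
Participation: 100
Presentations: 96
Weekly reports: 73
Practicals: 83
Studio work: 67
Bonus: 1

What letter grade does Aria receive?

C

Weighted total:
  Term paper 100 × 0.05 = 5
  Participation 100 × 0.06 = 6
  Presentations 96 × 0.05 = 4.8
  Weekly reports 73 × 0.49 = 35.77
  Practicals 83 × 0.15 = 12.45
  Studio work 67 × 0.2 = 13.4
Sum = 77.42
Bonus: 77.42 + 1 = 78.42
78.42 is ≥ 70 and < 80 → C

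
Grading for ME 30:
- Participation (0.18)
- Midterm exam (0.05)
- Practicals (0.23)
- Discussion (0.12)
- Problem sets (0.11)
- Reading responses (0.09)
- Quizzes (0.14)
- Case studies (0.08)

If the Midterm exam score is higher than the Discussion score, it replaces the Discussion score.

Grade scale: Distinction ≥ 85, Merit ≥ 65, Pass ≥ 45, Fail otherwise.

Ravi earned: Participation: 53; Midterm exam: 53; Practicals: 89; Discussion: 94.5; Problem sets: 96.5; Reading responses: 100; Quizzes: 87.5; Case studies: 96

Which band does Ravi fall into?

Midterm exam (53) ≤ Discussion (94.5), so Discussion stays at 94.5.
Weighted total:
  Participation 53 × 0.18 = 9.54
  Midterm exam 53 × 0.05 = 2.65
  Practicals 89 × 0.23 = 20.47
  Discussion 94.5 × 0.12 = 11.34
  Problem sets 96.5 × 0.11 = 10.615
  Reading responses 100 × 0.09 = 9
  Quizzes 87.5 × 0.14 = 12.25
  Case studies 96 × 0.08 = 7.68
Sum = 83.545
83.545 is ≥ 65 and < 85 → Merit

Merit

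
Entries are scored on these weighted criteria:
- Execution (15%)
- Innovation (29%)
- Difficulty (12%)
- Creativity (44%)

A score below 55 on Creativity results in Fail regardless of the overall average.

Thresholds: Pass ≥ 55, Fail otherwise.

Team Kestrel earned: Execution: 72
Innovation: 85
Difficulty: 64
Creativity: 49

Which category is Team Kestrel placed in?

Fail

Creativity score 49 < 55: minimum not met.
Weighted total:
  Execution 72 × 0.15 = 10.8
  Innovation 85 × 0.29 = 24.65
  Difficulty 64 × 0.12 = 7.68
  Creativity 49 × 0.44 = 21.56
Sum = 64.69
Because the Creativity minimum was not met, the result is Fail.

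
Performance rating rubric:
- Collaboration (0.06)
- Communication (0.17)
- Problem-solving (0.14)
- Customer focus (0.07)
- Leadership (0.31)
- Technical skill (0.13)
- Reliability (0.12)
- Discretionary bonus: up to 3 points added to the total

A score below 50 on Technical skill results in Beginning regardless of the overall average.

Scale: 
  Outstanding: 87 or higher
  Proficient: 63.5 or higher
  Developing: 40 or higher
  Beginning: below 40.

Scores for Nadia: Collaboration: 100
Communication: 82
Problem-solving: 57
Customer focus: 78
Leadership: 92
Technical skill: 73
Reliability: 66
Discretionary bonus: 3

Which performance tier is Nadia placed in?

Proficient

Technical skill score 73 ≥ 50: minimum met.
Weighted total:
  Collaboration 100 × 0.06 = 6
  Communication 82 × 0.17 = 13.94
  Problem-solving 57 × 0.14 = 7.98
  Customer focus 78 × 0.07 = 5.46
  Leadership 92 × 0.31 = 28.52
  Technical skill 73 × 0.13 = 9.49
  Reliability 66 × 0.12 = 7.92
Sum = 79.31
Discretionary bonus: 79.31 + 3 = 82.31
82.31 is ≥ 63.5 and < 87 → Proficient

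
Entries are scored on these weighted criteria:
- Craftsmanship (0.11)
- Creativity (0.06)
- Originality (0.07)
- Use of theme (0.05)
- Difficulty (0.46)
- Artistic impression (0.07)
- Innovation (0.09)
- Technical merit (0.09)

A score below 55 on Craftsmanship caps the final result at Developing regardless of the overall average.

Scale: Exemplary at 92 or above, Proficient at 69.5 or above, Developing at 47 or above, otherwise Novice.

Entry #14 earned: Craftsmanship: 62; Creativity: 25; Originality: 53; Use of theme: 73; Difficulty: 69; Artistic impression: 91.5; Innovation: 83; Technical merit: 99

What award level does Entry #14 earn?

Proficient

Craftsmanship score 62 ≥ 55: minimum met.
Weighted total:
  Craftsmanship 62 × 0.11 = 6.82
  Creativity 25 × 0.06 = 1.5
  Originality 53 × 0.07 = 3.71
  Use of theme 73 × 0.05 = 3.65
  Difficulty 69 × 0.46 = 31.74
  Artistic impression 91.5 × 0.07 = 6.405
  Innovation 83 × 0.09 = 7.47
  Technical merit 99 × 0.09 = 8.91
Sum = 70.205
70.205 is ≥ 69.5 and < 92 → Proficient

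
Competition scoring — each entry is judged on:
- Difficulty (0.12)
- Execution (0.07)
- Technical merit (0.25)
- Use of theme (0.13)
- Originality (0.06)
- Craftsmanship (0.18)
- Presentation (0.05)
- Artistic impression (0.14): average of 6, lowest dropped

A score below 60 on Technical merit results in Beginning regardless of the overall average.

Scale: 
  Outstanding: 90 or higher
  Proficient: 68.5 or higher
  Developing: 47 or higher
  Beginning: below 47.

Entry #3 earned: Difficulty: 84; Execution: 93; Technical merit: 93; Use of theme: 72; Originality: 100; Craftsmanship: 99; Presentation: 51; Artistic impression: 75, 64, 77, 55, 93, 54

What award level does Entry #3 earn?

Proficient

Artistic impression: drop 54 → average of remaining 5 = 364/5 = 72.8
Technical merit score 93 ≥ 60: minimum met.
Weighted total:
  Difficulty 84 × 0.12 = 10.08
  Execution 93 × 0.07 = 6.51
  Technical merit 93 × 0.25 = 23.25
  Use of theme 72 × 0.13 = 9.36
  Originality 100 × 0.06 = 6
  Craftsmanship 99 × 0.18 = 17.82
  Presentation 51 × 0.05 = 2.55
  Artistic impression 72.8 × 0.14 = 10.192
Sum = 85.762
85.762 is ≥ 68.5 and < 90 → Proficient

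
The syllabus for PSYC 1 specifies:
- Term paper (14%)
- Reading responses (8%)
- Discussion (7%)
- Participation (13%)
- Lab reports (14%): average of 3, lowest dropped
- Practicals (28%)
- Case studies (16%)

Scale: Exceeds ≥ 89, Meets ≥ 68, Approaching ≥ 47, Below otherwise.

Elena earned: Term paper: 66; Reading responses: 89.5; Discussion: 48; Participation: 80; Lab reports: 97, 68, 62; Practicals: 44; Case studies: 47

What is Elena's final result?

Approaching

Lab reports: drop 62 → average of remaining 2 = 165/2 = 82.5
Weighted total:
  Term paper 66 × 0.14 = 9.24
  Reading responses 89.5 × 0.08 = 7.16
  Discussion 48 × 0.07 = 3.36
  Participation 80 × 0.13 = 10.4
  Lab reports 82.5 × 0.14 = 11.55
  Practicals 44 × 0.28 = 12.32
  Case studies 47 × 0.16 = 7.52
Sum = 61.55
61.55 is ≥ 47 and < 68 → Approaching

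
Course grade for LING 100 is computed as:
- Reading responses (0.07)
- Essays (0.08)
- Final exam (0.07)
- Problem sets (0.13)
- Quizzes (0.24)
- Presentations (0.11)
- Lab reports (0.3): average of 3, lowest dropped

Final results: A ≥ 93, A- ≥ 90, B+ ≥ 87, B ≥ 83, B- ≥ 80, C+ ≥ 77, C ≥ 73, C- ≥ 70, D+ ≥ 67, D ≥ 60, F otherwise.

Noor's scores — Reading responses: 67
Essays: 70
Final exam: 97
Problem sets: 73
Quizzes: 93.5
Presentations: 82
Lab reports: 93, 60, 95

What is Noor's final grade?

B

Lab reports: drop 60 → average of remaining 2 = 188/2 = 94
Weighted total:
  Reading responses 67 × 0.07 = 4.69
  Essays 70 × 0.08 = 5.6
  Final exam 97 × 0.07 = 6.79
  Problem sets 73 × 0.13 = 9.49
  Quizzes 93.5 × 0.24 = 22.44
  Presentations 82 × 0.11 = 9.02
  Lab reports 94 × 0.3 = 28.2
Sum = 86.23
86.23 is ≥ 83 and < 87 → B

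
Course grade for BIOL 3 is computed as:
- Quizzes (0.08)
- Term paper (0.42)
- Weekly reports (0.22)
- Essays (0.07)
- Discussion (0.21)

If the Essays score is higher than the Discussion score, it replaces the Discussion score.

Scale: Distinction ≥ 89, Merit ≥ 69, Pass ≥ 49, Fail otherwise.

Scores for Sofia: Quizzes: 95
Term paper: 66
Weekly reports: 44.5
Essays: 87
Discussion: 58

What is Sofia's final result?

Merit

Essays (87) > Discussion (58), so Discussion counts as 87.
Weighted total:
  Quizzes 95 × 0.08 = 7.6
  Term paper 66 × 0.42 = 27.72
  Weekly reports 44.5 × 0.22 = 9.79
  Essays 87 × 0.07 = 6.09
  Discussion 87 × 0.21 = 18.27
Sum = 69.47
69.47 is ≥ 69 and < 89 → Merit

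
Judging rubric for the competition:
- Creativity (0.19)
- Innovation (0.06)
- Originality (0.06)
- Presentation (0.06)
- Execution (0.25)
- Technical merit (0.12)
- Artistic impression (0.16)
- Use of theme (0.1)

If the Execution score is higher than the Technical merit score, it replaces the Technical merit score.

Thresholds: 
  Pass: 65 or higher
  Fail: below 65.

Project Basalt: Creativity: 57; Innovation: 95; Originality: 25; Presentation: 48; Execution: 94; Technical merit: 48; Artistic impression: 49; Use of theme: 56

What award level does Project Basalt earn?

Execution (94) > Technical merit (48), so Technical merit counts as 94.
Weighted total:
  Creativity 57 × 0.19 = 10.83
  Innovation 95 × 0.06 = 5.7
  Originality 25 × 0.06 = 1.5
  Presentation 48 × 0.06 = 2.88
  Execution 94 × 0.25 = 23.5
  Technical merit 94 × 0.12 = 11.28
  Artistic impression 49 × 0.16 = 7.84
  Use of theme 56 × 0.1 = 5.6
Sum = 69.13
69.13 ≥ 65 → Pass

Pass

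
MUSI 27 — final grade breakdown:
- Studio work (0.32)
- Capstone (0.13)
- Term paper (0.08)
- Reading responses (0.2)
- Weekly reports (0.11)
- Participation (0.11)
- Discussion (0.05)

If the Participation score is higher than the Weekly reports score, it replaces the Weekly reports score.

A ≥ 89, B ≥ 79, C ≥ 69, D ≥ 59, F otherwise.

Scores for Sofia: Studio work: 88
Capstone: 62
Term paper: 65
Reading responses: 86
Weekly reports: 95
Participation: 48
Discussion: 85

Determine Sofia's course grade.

C

Participation (48) ≤ Weekly reports (95), so Weekly reports stays at 95.
Weighted total:
  Studio work 88 × 0.32 = 28.16
  Capstone 62 × 0.13 = 8.06
  Term paper 65 × 0.08 = 5.2
  Reading responses 86 × 0.2 = 17.2
  Weekly reports 95 × 0.11 = 10.45
  Participation 48 × 0.11 = 5.28
  Discussion 85 × 0.05 = 4.25
Sum = 78.6
78.6 is ≥ 69 and < 79 → C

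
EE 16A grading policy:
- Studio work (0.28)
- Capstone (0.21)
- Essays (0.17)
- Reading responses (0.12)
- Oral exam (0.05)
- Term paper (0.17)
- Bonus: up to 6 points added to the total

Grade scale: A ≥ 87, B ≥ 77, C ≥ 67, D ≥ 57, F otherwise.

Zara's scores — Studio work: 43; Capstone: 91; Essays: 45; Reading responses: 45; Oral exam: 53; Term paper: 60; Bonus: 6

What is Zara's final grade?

Weighted total:
  Studio work 43 × 0.28 = 12.04
  Capstone 91 × 0.21 = 19.11
  Essays 45 × 0.17 = 7.65
  Reading responses 45 × 0.12 = 5.4
  Oral exam 53 × 0.05 = 2.65
  Term paper 60 × 0.17 = 10.2
Sum = 57.05
Bonus: 57.05 + 6 = 63.05
63.05 is ≥ 57 and < 67 → D

D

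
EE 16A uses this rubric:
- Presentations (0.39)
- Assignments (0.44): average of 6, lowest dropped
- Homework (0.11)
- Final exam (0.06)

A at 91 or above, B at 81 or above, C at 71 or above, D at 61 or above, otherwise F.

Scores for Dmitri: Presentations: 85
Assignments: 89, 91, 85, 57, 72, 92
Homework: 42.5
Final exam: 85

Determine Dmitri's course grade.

Assignments: drop 57 → average of remaining 5 = 429/5 = 85.8
Weighted total:
  Presentations 85 × 0.39 = 33.15
  Assignments 85.8 × 0.44 = 37.752
  Homework 42.5 × 0.11 = 4.675
  Final exam 85 × 0.06 = 5.1
Sum = 80.677
80.677 is ≥ 71 and < 81 → C

C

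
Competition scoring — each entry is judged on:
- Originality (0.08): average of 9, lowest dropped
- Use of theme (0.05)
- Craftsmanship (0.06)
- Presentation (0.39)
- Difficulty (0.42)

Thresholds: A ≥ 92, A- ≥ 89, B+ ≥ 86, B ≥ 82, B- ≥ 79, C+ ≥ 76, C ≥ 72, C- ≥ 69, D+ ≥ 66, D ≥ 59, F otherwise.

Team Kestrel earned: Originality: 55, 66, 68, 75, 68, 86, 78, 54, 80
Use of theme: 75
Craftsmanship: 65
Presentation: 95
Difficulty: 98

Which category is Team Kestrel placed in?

A-

Originality: drop 54 → average of remaining 8 = 576/8 = 72
Weighted total:
  Originality 72 × 0.08 = 5.76
  Use of theme 75 × 0.05 = 3.75
  Craftsmanship 65 × 0.06 = 3.9
  Presentation 95 × 0.39 = 37.05
  Difficulty 98 × 0.42 = 41.16
Sum = 91.62
91.62 is ≥ 89 and < 92 → A-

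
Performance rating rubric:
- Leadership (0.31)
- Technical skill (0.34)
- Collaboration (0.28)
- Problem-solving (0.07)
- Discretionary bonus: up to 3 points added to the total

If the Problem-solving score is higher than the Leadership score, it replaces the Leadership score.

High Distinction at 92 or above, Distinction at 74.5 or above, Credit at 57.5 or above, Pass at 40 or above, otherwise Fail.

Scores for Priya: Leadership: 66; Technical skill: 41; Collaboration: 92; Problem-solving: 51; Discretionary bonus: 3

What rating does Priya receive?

Problem-solving (51) ≤ Leadership (66), so Leadership stays at 66.
Weighted total:
  Leadership 66 × 0.31 = 20.46
  Technical skill 41 × 0.34 = 13.94
  Collaboration 92 × 0.28 = 25.76
  Problem-solving 51 × 0.07 = 3.57
Sum = 63.73
Discretionary bonus: 63.73 + 3 = 66.73
66.73 is ≥ 57.5 and < 74.5 → Credit

Credit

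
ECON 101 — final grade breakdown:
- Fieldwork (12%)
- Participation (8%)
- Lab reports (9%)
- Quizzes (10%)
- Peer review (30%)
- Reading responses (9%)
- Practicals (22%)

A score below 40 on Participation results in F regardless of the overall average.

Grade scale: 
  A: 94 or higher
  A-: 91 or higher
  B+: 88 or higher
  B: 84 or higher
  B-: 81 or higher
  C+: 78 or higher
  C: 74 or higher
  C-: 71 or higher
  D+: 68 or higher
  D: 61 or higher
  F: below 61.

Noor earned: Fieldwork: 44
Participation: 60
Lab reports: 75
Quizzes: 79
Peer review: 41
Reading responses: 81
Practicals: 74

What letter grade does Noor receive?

Participation score 60 ≥ 40: minimum met.
Weighted total:
  Fieldwork 44 × 0.12 = 5.28
  Participation 60 × 0.08 = 4.8
  Lab reports 75 × 0.09 = 6.75
  Quizzes 79 × 0.1 = 7.9
  Peer review 41 × 0.3 = 12.3
  Reading responses 81 × 0.09 = 7.29
  Practicals 74 × 0.22 = 16.28
Sum = 60.6
60.6 < 61 → F

F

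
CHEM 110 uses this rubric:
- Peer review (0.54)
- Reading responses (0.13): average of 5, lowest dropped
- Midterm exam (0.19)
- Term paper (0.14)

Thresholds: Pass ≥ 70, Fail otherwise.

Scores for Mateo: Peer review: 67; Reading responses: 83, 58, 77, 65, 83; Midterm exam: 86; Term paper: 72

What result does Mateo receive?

Pass

Reading responses: drop 58 → average of remaining 4 = 308/4 = 77
Weighted total:
  Peer review 67 × 0.54 = 36.18
  Reading responses 77 × 0.13 = 10.01
  Midterm exam 86 × 0.19 = 16.34
  Term paper 72 × 0.14 = 10.08
Sum = 72.61
72.61 ≥ 70 → Pass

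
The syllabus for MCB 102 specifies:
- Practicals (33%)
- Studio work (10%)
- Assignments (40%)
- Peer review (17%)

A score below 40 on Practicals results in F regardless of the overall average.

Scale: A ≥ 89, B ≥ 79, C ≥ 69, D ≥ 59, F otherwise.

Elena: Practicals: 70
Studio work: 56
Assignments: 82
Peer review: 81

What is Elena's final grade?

C

Practicals score 70 ≥ 40: minimum met.
Weighted total:
  Practicals 70 × 0.33 = 23.1
  Studio work 56 × 0.1 = 5.6
  Assignments 82 × 0.4 = 32.8
  Peer review 81 × 0.17 = 13.77
Sum = 75.27
75.27 is ≥ 69 and < 79 → C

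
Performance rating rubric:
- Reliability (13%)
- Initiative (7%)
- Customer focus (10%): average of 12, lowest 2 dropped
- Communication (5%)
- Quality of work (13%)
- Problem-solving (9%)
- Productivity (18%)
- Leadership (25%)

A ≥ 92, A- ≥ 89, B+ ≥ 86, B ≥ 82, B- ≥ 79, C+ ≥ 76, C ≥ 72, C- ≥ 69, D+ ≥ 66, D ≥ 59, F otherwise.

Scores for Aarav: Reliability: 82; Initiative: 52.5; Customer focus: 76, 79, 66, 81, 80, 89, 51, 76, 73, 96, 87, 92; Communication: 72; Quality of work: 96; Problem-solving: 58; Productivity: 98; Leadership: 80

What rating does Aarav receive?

Customer focus: drop 51, 66 → average of remaining 10 = 829/10 = 82.9
Weighted total:
  Reliability 82 × 0.13 = 10.66
  Initiative 52.5 × 0.07 = 3.675
  Customer focus 82.9 × 0.1 = 8.29
  Communication 72 × 0.05 = 3.6
  Quality of work 96 × 0.13 = 12.48
  Problem-solving 58 × 0.09 = 5.22
  Productivity 98 × 0.18 = 17.64
  Leadership 80 × 0.25 = 20
Sum = 81.565
81.565 is ≥ 79 and < 82 → B-

B-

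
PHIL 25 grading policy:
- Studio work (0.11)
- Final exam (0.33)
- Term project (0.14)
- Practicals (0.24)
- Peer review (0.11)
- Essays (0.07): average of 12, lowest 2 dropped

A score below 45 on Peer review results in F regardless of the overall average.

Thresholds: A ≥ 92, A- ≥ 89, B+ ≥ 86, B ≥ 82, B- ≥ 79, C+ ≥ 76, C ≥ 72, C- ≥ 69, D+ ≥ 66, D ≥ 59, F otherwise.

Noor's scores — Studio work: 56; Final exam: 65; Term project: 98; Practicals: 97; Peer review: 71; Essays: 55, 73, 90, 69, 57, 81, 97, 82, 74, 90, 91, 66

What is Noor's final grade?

C+

Essays: drop 55, 57 → average of remaining 10 = 813/10 = 81.3
Peer review score 71 ≥ 45: minimum met.
Weighted total:
  Studio work 56 × 0.11 = 6.16
  Final exam 65 × 0.33 = 21.45
  Term project 98 × 0.14 = 13.72
  Practicals 97 × 0.24 = 23.28
  Peer review 71 × 0.11 = 7.81
  Essays 81.3 × 0.07 = 5.691
Sum = 78.111
78.111 is ≥ 76 and < 79 → C+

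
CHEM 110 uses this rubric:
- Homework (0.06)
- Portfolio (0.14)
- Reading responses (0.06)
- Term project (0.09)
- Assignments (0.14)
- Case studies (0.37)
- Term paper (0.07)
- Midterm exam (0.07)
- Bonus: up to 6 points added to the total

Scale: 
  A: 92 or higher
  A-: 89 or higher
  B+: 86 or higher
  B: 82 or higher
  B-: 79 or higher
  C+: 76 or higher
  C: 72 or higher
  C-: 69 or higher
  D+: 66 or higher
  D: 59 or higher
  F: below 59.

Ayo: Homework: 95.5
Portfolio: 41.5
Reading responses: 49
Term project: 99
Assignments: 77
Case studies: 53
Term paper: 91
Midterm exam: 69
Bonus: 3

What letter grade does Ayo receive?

Weighted total:
  Homework 95.5 × 0.06 = 5.73
  Portfolio 41.5 × 0.14 = 5.81
  Reading responses 49 × 0.06 = 2.94
  Term project 99 × 0.09 = 8.91
  Assignments 77 × 0.14 = 10.78
  Case studies 53 × 0.37 = 19.61
  Term paper 91 × 0.07 = 6.37
  Midterm exam 69 × 0.07 = 4.83
Sum = 64.98
Bonus: 64.98 + 3 = 67.98
67.98 is ≥ 66 and < 69 → D+

D+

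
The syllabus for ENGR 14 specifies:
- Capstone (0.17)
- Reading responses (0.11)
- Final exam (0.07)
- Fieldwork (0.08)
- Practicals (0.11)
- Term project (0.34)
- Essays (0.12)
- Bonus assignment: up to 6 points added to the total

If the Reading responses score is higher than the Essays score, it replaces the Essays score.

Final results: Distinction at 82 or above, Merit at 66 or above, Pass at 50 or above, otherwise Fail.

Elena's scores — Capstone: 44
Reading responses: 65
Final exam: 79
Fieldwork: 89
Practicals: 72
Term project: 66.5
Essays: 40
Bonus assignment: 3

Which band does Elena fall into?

Reading responses (65) > Essays (40), so Essays counts as 65.
Weighted total:
  Capstone 44 × 0.17 = 7.48
  Reading responses 65 × 0.11 = 7.15
  Final exam 79 × 0.07 = 5.53
  Fieldwork 89 × 0.08 = 7.12
  Practicals 72 × 0.11 = 7.92
  Term project 66.5 × 0.34 = 22.61
  Essays 65 × 0.12 = 7.8
Sum = 65.61
Bonus assignment: 65.61 + 3 = 68.61
68.61 is ≥ 66 and < 82 → Merit

Merit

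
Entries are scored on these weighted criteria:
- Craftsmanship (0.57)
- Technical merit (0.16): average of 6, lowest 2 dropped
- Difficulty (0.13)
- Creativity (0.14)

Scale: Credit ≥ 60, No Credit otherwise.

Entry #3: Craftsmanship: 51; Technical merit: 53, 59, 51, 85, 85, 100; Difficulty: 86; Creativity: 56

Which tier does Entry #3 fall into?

Credit

Technical merit: drop 51, 53 → average of remaining 4 = 329/4 = 82.25
Weighted total:
  Craftsmanship 51 × 0.57 = 29.07
  Technical merit 82.25 × 0.16 = 13.16
  Difficulty 86 × 0.13 = 11.18
  Creativity 56 × 0.14 = 7.84
Sum = 61.25
61.25 ≥ 60 → Credit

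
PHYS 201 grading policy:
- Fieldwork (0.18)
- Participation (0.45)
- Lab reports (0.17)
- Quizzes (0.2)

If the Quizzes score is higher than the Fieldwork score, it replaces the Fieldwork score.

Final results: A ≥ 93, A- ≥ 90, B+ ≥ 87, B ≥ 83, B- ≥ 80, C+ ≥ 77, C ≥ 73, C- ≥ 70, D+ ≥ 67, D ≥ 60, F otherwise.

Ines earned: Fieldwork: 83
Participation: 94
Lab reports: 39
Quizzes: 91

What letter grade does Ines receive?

B

Quizzes (91) > Fieldwork (83), so Fieldwork counts as 91.
Weighted total:
  Fieldwork 91 × 0.18 = 16.38
  Participation 94 × 0.45 = 42.3
  Lab reports 39 × 0.17 = 6.63
  Quizzes 91 × 0.2 = 18.2
Sum = 83.51
83.51 is ≥ 83 and < 87 → B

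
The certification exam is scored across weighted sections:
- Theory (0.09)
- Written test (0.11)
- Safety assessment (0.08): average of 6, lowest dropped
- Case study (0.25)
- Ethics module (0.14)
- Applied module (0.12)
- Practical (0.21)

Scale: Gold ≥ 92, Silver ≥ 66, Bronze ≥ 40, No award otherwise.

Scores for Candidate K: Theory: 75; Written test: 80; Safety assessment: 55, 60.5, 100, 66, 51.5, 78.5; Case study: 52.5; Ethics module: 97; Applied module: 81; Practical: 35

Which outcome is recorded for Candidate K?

Bronze

Safety assessment: drop 51.5 → average of remaining 5 = 360/5 = 72
Weighted total:
  Theory 75 × 0.09 = 6.75
  Written test 80 × 0.11 = 8.8
  Safety assessment 72 × 0.08 = 5.76
  Case study 52.5 × 0.25 = 13.125
  Ethics module 97 × 0.14 = 13.58
  Applied module 81 × 0.12 = 9.72
  Practical 35 × 0.21 = 7.35
Sum = 65.085
65.085 is ≥ 40 and < 66 → Bronze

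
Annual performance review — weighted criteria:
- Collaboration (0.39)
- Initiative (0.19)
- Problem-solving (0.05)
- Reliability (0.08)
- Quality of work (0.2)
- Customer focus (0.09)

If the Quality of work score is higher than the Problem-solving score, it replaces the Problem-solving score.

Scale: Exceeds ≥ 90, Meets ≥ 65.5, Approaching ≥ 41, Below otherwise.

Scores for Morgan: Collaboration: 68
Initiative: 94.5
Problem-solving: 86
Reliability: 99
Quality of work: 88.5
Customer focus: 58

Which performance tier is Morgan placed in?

Meets

Quality of work (88.5) > Problem-solving (86), so Problem-solving counts as 88.5.
Weighted total:
  Collaboration 68 × 0.39 = 26.52
  Initiative 94.5 × 0.19 = 17.955
  Problem-solving 88.5 × 0.05 = 4.425
  Reliability 99 × 0.08 = 7.92
  Quality of work 88.5 × 0.2 = 17.7
  Customer focus 58 × 0.09 = 5.22
Sum = 79.74
79.74 is ≥ 65.5 and < 90 → Meets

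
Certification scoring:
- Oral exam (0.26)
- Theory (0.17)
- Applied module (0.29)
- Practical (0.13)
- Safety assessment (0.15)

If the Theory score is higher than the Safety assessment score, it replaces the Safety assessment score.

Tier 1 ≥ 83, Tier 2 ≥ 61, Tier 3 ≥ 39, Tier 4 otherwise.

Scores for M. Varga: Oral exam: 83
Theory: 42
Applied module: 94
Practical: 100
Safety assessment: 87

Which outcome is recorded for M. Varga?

Tier 2

Theory (42) ≤ Safety assessment (87), so Safety assessment stays at 87.
Weighted total:
  Oral exam 83 × 0.26 = 21.58
  Theory 42 × 0.17 = 7.14
  Applied module 94 × 0.29 = 27.26
  Practical 100 × 0.13 = 13
  Safety assessment 87 × 0.15 = 13.05
Sum = 82.03
82.03 is ≥ 61 and < 83 → Tier 2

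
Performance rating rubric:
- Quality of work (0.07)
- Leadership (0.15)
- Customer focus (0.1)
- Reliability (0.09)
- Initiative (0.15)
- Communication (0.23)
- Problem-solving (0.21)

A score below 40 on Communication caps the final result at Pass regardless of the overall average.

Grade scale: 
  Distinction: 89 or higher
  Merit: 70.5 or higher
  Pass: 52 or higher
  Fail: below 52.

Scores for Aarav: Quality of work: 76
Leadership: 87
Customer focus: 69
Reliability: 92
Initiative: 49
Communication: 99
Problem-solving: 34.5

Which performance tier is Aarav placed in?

Communication score 99 ≥ 40: minimum met.
Weighted total:
  Quality of work 76 × 0.07 = 5.32
  Leadership 87 × 0.15 = 13.05
  Customer focus 69 × 0.1 = 6.9
  Reliability 92 × 0.09 = 8.28
  Initiative 49 × 0.15 = 7.35
  Communication 99 × 0.23 = 22.77
  Problem-solving 34.5 × 0.21 = 7.245
Sum = 70.915
70.915 is ≥ 70.5 and < 89 → Merit

Merit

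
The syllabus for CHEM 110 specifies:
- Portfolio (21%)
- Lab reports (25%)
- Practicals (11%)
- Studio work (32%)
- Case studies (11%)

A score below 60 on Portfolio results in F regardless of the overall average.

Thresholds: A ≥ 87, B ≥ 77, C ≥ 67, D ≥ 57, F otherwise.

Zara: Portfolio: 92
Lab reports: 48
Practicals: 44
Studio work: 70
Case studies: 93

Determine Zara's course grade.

C

Portfolio score 92 ≥ 60: minimum met.
Weighted total:
  Portfolio 92 × 0.21 = 19.32
  Lab reports 48 × 0.25 = 12
  Practicals 44 × 0.11 = 4.84
  Studio work 70 × 0.32 = 22.4
  Case studies 93 × 0.11 = 10.23
Sum = 68.79
68.79 is ≥ 67 and < 77 → C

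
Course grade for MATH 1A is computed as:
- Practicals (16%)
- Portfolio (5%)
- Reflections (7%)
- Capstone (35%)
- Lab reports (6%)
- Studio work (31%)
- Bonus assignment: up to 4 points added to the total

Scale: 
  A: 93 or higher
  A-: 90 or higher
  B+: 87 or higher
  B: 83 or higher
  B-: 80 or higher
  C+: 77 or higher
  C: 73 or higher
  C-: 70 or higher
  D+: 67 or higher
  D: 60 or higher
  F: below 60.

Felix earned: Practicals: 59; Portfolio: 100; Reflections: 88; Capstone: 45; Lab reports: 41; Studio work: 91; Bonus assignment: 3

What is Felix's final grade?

Weighted total:
  Practicals 59 × 0.16 = 9.44
  Portfolio 100 × 0.05 = 5
  Reflections 88 × 0.07 = 6.16
  Capstone 45 × 0.35 = 15.75
  Lab reports 41 × 0.06 = 2.46
  Studio work 91 × 0.31 = 28.21
Sum = 67.02
Bonus assignment: 67.02 + 3 = 70.02
70.02 is ≥ 70 and < 73 → C-

C-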